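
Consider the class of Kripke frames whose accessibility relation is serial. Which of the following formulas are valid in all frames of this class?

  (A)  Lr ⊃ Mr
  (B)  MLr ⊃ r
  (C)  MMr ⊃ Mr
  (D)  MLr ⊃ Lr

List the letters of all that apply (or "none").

A

(A) axiom D: valid iff R is serial. Every such R is serial — valid.
(B) MLr ⊃ r is the dual of axiom B, which corresponds to symmetry. Such an R need not be symmetric — not valid.
(C) the dual of axiom 4: valid iff R is transitive. Such an R need not be transitive — not valid.
(D) the dual of axiom 5: valid iff R is euclidean. Such an R need not be euclidean — not valid.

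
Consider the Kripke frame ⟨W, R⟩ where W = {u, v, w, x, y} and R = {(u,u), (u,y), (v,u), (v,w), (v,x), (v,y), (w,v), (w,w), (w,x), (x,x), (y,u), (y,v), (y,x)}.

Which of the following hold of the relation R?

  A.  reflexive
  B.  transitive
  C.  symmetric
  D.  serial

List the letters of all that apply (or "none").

(A) not reflexive: not v R v.
(B) not transitive: u R y and y R v but not u R v.
(C) not symmetric: v R u but not u R v.
(D) serial: every world has an R-successor.

D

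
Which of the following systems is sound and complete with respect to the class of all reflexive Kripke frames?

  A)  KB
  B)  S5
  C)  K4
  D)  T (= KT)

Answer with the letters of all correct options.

D

(A) KB is determined by the class of symmetric frames.
(B) S5 is determined by the class of reflexive, symmetric, and transitive frames.
(C) K4 is determined by the class of transitive frames.
(D) T (= KT) is determined by exactly this class.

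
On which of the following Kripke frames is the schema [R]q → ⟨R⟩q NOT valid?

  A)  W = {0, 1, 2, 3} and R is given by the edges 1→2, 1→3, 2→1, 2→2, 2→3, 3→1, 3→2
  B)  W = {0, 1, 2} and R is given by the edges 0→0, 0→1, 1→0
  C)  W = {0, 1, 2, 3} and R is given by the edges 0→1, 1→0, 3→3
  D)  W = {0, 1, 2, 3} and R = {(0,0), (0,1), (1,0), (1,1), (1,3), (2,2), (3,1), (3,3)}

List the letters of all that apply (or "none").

The schema [R]q → ⟨R⟩q is axiom D; it is valid on a frame iff R is serial.
(A) R is not serial (0 has no R-successor), so the schema fails here.
(B) R is not serial (2 has no R-successor), so the schema fails here.
(C) R is not serial (2 has no R-successor), so the schema fails here.
(D) R is serial (every world has an R-successor), so the schema is valid here.

A, B, C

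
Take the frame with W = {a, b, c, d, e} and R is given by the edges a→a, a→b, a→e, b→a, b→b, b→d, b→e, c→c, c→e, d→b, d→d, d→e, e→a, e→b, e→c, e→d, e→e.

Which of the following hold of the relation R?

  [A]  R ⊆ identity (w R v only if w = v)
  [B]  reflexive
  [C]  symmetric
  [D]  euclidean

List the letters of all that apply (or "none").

(A) not ⊆ identity: a R b with a ≠ b.
(B) reflexive: each world relates to itself.
(C) symmetric: every R-edge is matched by its reverse.
(D) not euclidean: b R a and b R d but not a R d.

B, C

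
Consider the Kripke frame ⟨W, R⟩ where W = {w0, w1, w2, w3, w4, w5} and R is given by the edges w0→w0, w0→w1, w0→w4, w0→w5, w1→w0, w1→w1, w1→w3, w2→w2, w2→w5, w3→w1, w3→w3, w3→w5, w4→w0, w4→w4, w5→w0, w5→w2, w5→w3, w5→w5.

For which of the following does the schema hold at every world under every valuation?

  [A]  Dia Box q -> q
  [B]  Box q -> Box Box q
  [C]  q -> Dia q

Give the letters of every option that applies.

R is reflexive: each world relates to itself.
R is symmetric: every R-edge is matched by its reverse.
R is not transitive: w0 R w1 and w1 R w3 but not w0 R w3.
(A) Dia Box q -> q (the dual of axiom B) characterises the symmetric frames. R is symmetric — valid.
(B) Box q -> Box Box q (axiom 4) characterises the transitive frames. R is not transitive — not valid.
(C) the dual of axiom T: valid iff R is reflexive. R is reflexive — valid.

A, C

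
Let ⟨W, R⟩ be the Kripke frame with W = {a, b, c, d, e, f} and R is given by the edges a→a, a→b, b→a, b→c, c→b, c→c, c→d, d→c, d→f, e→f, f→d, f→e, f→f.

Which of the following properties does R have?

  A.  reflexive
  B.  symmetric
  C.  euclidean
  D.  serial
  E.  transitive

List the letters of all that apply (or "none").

B, D

(A) not reflexive: not b R b.
(B) symmetric: every R-edge is matched by its reverse.
(C) not euclidean: b R a and b R c but not a R c.
(D) serial: every world has an R-successor.
(E) not transitive: a R b and b R c but not a R c.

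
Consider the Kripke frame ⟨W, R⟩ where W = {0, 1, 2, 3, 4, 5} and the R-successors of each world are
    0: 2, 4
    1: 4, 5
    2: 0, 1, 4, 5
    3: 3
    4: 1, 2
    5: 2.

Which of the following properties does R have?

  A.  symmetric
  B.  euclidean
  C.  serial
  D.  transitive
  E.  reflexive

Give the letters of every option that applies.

(A) not symmetric: 0 R 4 but not 4 R 0.
(B) not euclidean: 1 R 4 and 1 R 5 but not 4 R 5.
(C) serial: every world has an R-successor.
(D) not transitive: 0 R 2 and 2 R 0 but not 0 R 0.
(E) not reflexive: not 0 R 0.

C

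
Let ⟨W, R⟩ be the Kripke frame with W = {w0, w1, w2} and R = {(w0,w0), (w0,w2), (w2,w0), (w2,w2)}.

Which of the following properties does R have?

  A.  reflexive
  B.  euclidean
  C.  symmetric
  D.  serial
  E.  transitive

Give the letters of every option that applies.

(A) not reflexive: not w1 R w1.
(B) euclidean: any two R-successors of the same world are R-related.
(C) symmetric: every R-edge is matched by its reverse.
(D) not serial: w1 has no R-successor.
(E) transitive: R is closed under composition.

B, C, E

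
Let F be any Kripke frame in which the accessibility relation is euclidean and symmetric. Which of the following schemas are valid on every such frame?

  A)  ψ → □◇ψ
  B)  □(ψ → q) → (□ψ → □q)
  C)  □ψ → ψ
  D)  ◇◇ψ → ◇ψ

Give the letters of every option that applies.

A, B, D

A symmetric euclidean relation is transitive (uRv and vRw give vRu by symmetry, then uRw by the euclidean condition, applied at v).
(A) ψ → □◇ψ is axiom B; it is valid on a frame exactly when R is symmetric. Every such R is symmetric, so valid.
(B) this is just K, valid on every normal frame.
(C) axiom T: valid iff R is reflexive. Such an R need not be reflexive — not valid.
(D) ◇◇ψ → ◇ψ is the dual of axiom 4, which corresponds to transitivity. Every such R is transitive — valid.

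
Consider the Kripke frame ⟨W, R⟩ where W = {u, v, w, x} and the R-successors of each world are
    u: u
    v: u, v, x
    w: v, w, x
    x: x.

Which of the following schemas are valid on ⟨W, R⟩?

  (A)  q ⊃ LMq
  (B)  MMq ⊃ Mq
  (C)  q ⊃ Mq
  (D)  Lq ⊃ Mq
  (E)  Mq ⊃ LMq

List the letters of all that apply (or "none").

C, D

R is reflexive: each world relates to itself.
R is not symmetric: v R u but not u R v.
R is not transitive: w R v and v R u but not w R u.
R is not euclidean: v R u and v R v but not u R v.
R is serial: every world has an R-successor.
(A) q ⊃ LMq is axiom B; it is valid on a frame exactly when R is symmetric. R is not symmetric, so not valid.
(B) MMq ⊃ Mq (the dual of axiom 4) characterises the transitive frames. R is not transitive — not valid.
(C) q ⊃ Mq is the dual of axiom T, which corresponds to reflexivity. R is reflexive — valid.
(D) Lq ⊃ Mq is axiom D, which corresponds to seriality. R is serial — valid.
(E) Mq ⊃ LMq is axiom 5, which corresponds to the euclidean property. R is not euclidean — not valid.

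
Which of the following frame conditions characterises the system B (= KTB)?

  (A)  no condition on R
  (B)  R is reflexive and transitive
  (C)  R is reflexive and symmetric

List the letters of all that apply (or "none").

C

(A) this class determines K, not B (= KTB).
(B) this class determines S4, not B (= KTB).
(C) B (= KTB) is sound and complete for exactly this class.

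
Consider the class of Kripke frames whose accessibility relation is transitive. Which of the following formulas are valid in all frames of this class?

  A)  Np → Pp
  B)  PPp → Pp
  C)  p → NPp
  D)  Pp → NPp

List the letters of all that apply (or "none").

(A) axiom D: valid iff R is serial. Such an R need not be serial — not valid.
(B) PPp → Pp (the dual of axiom 4) characterises the transitive frames. Every such R is transitive — valid.
(C) p → NPp is axiom B, which corresponds to symmetry. Such an R need not be symmetric — not valid.
(D) axiom 5: valid iff R is euclidean. Such an R need not be euclidean — not valid.

B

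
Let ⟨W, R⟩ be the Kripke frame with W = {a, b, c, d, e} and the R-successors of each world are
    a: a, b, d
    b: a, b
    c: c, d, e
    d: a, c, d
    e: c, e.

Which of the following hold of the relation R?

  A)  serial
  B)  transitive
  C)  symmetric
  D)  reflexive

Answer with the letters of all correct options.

(A) serial: every world has an R-successor.
(B) not transitive: a R d and d R c but not a R c.
(C) symmetric: every R-edge is matched by its reverse.
(D) reflexive: each world relates to itself.

A, C, D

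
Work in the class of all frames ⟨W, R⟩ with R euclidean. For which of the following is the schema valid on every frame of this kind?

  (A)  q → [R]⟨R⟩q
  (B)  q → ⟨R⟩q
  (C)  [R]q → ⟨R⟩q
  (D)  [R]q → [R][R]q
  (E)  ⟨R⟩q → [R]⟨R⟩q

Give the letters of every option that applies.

E

(A) axiom B: valid iff R is symmetric. Such an R need not be symmetric — not valid.
(B) q → ⟨R⟩q (the dual of axiom T) characterises the reflexive frames. Such an R need not be reflexive — not valid.
(C) [R]q → ⟨R⟩q is axiom D, which corresponds to seriality. Such an R need not be serial — not valid.
(D) [R]q → [R][R]q is axiom 4; it is valid on a frame exactly when R is transitive. Such an R need not be transitive, so not valid.
(E) ⟨R⟩q → [R]⟨R⟩q is axiom 5, which corresponds to the euclidean property. Every such R is euclidean — valid.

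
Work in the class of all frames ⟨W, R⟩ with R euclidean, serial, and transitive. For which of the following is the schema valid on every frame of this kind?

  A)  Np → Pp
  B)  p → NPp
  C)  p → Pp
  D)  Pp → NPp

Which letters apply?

(A) Np → Pp is axiom D, which corresponds to seriality. Every such R is serial — valid.
(B) p → NPp (axiom B) characterises the symmetric frames. Such an R need not be symmetric — not valid.
(C) p → Pp is the dual of axiom T; it is valid on a frame exactly when R is reflexive. Such an R need not be reflexive, so not valid.
(D) Pp → NPp (axiom 5) characterises the euclidean frames. Every such R is euclidean — valid.

A, D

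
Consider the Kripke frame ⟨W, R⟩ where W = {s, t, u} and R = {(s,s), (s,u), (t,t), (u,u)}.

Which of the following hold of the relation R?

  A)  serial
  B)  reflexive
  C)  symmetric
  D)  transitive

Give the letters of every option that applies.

(A) serial: every world has an R-successor.
(B) reflexive: each world relates to itself.
(C) not symmetric: s R u but not u R s.
(D) transitive: R is closed under composition.

A, B, D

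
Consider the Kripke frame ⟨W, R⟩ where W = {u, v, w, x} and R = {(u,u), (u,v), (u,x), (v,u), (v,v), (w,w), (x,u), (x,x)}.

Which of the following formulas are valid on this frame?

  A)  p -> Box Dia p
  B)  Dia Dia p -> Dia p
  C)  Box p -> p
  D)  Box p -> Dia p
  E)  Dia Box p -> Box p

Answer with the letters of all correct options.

A, C, D

R is reflexive: each world relates to itself.
R is symmetric: every R-edge is matched by its reverse.
R is not transitive: v R u and u R x but not v R x.
R is not euclidean: u R v and u R x but not v R x.
R is serial: every world has an R-successor.
(A) p -> Box Dia p is axiom B, which corresponds to symmetry. R is symmetric — valid.
(B) Dia Dia p -> Dia p (the dual of axiom 4) characterises the transitive frames. R is not transitive — not valid.
(C) Box p -> p is axiom T; it is valid on a frame exactly when R is reflexive. R is reflexive, so valid.
(D) Box p -> Dia p (axiom D) characterises the serial frames. R is serial — valid.
(E) Dia Box p -> Box p (the dual of axiom 5) characterises the euclidean frames. R is not euclidean — not valid.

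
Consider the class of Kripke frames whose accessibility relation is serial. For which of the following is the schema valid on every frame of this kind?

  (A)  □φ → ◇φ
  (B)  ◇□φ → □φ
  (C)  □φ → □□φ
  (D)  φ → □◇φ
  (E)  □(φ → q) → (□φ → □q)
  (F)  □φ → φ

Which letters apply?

(A) axiom D: valid iff R is serial. Every such R is serial — valid.
(B) ◇□φ → □φ is the dual of axiom 5; it is valid on a frame exactly when R is euclidean. Such an R need not be euclidean, so not valid.
(C) axiom 4: valid iff R is transitive. Such an R need not be transitive — not valid.
(D) φ → □◇φ is axiom B, which corresponds to symmetry. Such an R need not be symmetric — not valid.
(E) □(φ → q) → (□φ → □q) is axiom K, valid on every Kripke frame — valid.
(F) □φ → φ is axiom T, which corresponds to reflexivity. Such an R need not be reflexive — not valid.

A, E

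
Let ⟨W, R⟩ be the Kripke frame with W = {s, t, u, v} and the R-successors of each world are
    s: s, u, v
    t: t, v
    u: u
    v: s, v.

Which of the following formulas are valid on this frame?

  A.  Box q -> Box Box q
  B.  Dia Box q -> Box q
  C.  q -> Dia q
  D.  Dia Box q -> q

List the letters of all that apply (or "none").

C

R is reflexive: each world relates to itself.
R is not symmetric: s R u but not u R s.
R is not transitive: t R v and v R s but not t R s.
R is not euclidean: s R u and s R s but not u R s.
(A) Box q -> Box Box q is axiom 4, which corresponds to transitivity. R is not transitive — not valid.
(B) Dia Box q -> Box q (the dual of axiom 5) characterises the euclidean frames. R is not euclidean — not valid.
(C) q -> Dia q (the dual of axiom T) characterises the reflexive frames. R is reflexive — valid.
(D) Dia Box q -> q is the dual of axiom B, which corresponds to symmetry. R is not symmetric — not valid.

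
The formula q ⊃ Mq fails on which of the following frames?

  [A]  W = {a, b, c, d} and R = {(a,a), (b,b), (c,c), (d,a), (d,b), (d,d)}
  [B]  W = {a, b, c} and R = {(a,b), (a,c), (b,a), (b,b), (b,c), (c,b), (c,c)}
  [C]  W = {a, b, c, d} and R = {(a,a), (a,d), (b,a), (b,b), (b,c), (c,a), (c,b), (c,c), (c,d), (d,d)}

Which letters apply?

The schema q ⊃ Mq is the dual of axiom T; it is valid on a frame iff R is reflexive.
(A) R is reflexive (each world relates to itself), so the schema is valid here.
(B) R is not reflexive (not a R a), so the schema fails here.
(C) R is reflexive (each world relates to itself), so the schema is valid here.

B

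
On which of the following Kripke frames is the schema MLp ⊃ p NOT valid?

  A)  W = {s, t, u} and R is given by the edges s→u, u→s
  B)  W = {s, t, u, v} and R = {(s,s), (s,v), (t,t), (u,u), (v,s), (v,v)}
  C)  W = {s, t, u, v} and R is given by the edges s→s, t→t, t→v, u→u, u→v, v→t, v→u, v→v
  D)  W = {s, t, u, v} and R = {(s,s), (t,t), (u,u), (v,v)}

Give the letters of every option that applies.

none

The schema MLp ⊃ p is the dual of axiom B; it is valid on a frame iff R is symmetric.
(A) R is symmetric (every R-edge is matched by its reverse), so the schema is valid here.
(B) R is symmetric (every R-edge is matched by its reverse), so the schema is valid here.
(C) R is symmetric (every R-edge is matched by its reverse), so the schema is valid here.
(D) R is symmetric (every R-edge is matched by its reverse), so the schema is valid here.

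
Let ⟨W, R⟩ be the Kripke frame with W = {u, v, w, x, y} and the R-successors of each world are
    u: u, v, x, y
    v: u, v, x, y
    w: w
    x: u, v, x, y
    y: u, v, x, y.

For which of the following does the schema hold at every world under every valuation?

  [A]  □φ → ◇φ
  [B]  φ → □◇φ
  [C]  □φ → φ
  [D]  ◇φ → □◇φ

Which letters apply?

A, B, C, D

R is reflexive: each world relates to itself.
R is symmetric: every R-edge is matched by its reverse.
R is euclidean: any two R-successors of the same world are R-related.
R is serial: every world has an R-successor.
(A) □φ → ◇φ is axiom D, which corresponds to seriality. R is serial — valid.
(B) φ → □◇φ (axiom B) characterises the symmetric frames. R is symmetric — valid.
(C) □φ → φ (axiom T) characterises the reflexive frames. R is reflexive — valid.
(D) ◇φ → □◇φ is axiom 5, which corresponds to the euclidean property. R is euclidean — valid.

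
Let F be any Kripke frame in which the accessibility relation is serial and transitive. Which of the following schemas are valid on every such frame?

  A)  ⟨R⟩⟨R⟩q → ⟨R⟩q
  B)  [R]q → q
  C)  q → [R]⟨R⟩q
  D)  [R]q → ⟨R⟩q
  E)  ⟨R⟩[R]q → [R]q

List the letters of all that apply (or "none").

A, D

(A) the dual of axiom 4: valid iff R is transitive. Every such R is transitive — valid.
(B) axiom T: valid iff R is reflexive. Such an R need not be reflexive — not valid.
(C) q → [R]⟨R⟩q is axiom B, which corresponds to symmetry. Such an R need not be symmetric — not valid.
(D) axiom D: valid iff R is serial. Every such R is serial — valid.
(E) ⟨R⟩[R]q → [R]q (the dual of axiom 5) characterises the euclidean frames. Such an R need not be euclidean — not valid.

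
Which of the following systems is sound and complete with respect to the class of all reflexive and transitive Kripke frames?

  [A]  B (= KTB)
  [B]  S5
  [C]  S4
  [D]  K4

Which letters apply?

(A) B (= KTB) is determined by the class of reflexive and symmetric frames.
(B) S5 is determined by the class of reflexive, symmetric, and transitive frames.
(C) S4 is determined by exactly this class.
(D) K4 is determined by the class of transitive frames.

C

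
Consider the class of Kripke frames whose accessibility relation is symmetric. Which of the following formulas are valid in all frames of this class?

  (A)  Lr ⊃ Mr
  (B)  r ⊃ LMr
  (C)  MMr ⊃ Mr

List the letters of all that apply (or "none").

B

(A) Lr ⊃ Mr is axiom D; it is valid on a frame exactly when R is serial. Such an R need not be serial, so not valid.
(B) r ⊃ LMr (axiom B) characterises the symmetric frames. Every such R is symmetric — valid.
(C) MMr ⊃ Mr (the dual of axiom 4) characterises the transitive frames. Such an R need not be transitive — not valid.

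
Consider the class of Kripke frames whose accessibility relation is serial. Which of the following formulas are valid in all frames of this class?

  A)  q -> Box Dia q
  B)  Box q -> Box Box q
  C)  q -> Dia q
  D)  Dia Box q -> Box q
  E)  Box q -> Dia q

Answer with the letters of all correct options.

(A) q -> Box Dia q (axiom B) characterises the symmetric frames. Such an R need not be symmetric — not valid.
(B) Box q -> Box Box q is axiom 4; it is valid on a frame exactly when R is transitive. Such an R need not be transitive, so not valid.
(C) q -> Dia q is the dual of axiom T, which corresponds to reflexivity. Such an R need not be reflexive — not valid.
(D) Dia Box q -> Box q (the dual of axiom 5) characterises the euclidean frames. Such an R need not be euclidean — not valid.
(E) Box q -> Dia q is axiom D, which corresponds to seriality. Every such R is serial — valid.

E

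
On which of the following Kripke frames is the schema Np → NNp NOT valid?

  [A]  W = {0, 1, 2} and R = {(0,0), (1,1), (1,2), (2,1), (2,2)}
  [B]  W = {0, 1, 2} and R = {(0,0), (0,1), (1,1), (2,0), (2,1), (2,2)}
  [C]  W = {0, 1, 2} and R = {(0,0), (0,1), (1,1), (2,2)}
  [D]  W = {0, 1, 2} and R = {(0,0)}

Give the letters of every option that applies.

The schema Np → NNp is axiom 4; it is valid on a frame iff R is transitive.
(A) R is transitive (R is closed under composition), so the schema is valid here.
(B) R is transitive (R is closed under composition), so the schema is valid here.
(C) R is transitive (R is closed under composition), so the schema is valid here.
(D) R is transitive (R is closed under composition), so the schema is valid here.

none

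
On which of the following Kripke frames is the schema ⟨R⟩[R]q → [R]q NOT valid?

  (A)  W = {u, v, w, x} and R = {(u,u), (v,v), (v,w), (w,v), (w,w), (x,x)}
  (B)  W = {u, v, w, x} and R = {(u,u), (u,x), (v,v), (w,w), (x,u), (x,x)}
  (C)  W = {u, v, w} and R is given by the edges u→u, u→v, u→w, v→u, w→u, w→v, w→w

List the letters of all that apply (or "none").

The schema ⟨R⟩[R]q → [R]q is the dual of axiom 5; it is valid on a frame iff R is euclidean.
(A) R is euclidean (any two R-successors of the same world are R-related), so the schema is valid here.
(B) R is euclidean (any two R-successors of the same world are R-related), so the schema is valid here.
(C) R is not euclidean (u R v and u R w but not v R w), so the schema fails here.

C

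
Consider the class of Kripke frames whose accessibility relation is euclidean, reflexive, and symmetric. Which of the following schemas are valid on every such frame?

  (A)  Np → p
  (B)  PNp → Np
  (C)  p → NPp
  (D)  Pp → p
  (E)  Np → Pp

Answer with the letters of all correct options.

A relation that is euclidean, reflexive, and symmetric is also serial and transitive.
(A) Np → p is axiom T; it is valid on a frame exactly when R is reflexive. Every such R is reflexive, so valid.
(B) PNp → Np is the dual of axiom 5, which corresponds to the euclidean property. Every such R is euclidean — valid.
(C) p → NPp is axiom B; it is valid on a frame exactly when R is symmetric. Every such R is symmetric, so valid.
(D) Pp → p is valid only on frames where every R-edge is a self-loop. Such an R need not be a subset of the identity — not valid.
(E) Np → Pp is axiom D, which corresponds to seriality. Every such R is serial — valid.

A, B, C, E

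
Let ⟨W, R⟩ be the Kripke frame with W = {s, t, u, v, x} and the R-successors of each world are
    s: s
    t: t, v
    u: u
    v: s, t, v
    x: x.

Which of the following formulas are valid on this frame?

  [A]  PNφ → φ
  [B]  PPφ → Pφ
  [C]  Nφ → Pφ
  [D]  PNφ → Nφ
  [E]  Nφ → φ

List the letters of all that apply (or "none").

C, E

R is reflexive: each world relates to itself.
R is not symmetric: v R s but not s R v.
R is not transitive: t R v and v R s but not t R s.
R is not euclidean: v R s and v R t but not s R t.
R is serial: every world has an R-successor.
(A) PNφ → φ is the dual of axiom B, which corresponds to symmetry. R is not symmetric — not valid.
(B) PPφ → Pφ is the dual of axiom 4, which corresponds to transitivity. R is not transitive — not valid.
(C) Nφ → Pφ is axiom D, which corresponds to seriality. R is serial — valid.
(D) PNφ → Nφ (the dual of axiom 5) characterises the euclidean frames. R is not euclidean — not valid.
(E) Nφ → φ (axiom T) characterises the reflexive frames. R is reflexive — valid.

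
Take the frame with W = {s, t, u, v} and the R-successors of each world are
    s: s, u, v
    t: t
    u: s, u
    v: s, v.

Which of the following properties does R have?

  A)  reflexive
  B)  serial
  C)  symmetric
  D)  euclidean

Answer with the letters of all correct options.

(A) reflexive: each world relates to itself.
(B) serial: every world has an R-successor.
(C) symmetric: every R-edge is matched by its reverse.
(D) not euclidean: s R u and s R v but not u R v.

A, B, C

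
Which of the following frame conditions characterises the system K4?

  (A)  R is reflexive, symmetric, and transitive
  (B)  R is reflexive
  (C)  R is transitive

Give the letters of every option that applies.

C

(A) this class determines S5, not K4.
(B) this class determines T (= KT), not K4.
(C) K4 is sound and complete for exactly this class.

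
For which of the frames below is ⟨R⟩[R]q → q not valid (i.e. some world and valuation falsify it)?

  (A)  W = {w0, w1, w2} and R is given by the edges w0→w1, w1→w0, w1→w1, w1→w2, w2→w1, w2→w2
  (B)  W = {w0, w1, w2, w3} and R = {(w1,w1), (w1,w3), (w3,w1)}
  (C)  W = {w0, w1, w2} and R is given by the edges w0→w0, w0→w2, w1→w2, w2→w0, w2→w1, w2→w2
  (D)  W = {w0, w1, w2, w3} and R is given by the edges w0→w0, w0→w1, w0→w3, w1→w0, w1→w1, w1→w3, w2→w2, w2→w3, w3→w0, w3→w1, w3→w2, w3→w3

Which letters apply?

none

The schema ⟨R⟩[R]q → q is the dual of axiom B; it is valid on a frame iff R is symmetric.
(A) R is symmetric (every R-edge is matched by its reverse), so the schema is valid here.
(B) R is symmetric (every R-edge is matched by its reverse), so the schema is valid here.
(C) R is symmetric (every R-edge is matched by its reverse), so the schema is valid here.
(D) R is symmetric (every R-edge is matched by its reverse), so the schema is valid here.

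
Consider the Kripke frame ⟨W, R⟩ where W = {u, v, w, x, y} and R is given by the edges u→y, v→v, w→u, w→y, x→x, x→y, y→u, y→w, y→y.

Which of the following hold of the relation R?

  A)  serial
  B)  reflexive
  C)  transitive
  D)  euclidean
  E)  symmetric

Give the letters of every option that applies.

A

(A) serial: every world has an R-successor.
(B) not reflexive: not u R u.
(C) not transitive: u R y and y R u but not u R u.
(D) not euclidean: x R y and x R x but not y R x.
(E) not symmetric: w R u but not u R w.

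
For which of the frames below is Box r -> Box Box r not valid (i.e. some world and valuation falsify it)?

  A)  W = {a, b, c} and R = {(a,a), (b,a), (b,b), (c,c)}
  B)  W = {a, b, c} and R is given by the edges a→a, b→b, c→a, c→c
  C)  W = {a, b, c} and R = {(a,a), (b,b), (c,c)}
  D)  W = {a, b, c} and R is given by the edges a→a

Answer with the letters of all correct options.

none

The schema Box r -> Box Box r is axiom 4; it is valid on a frame iff R is transitive.
(A) R is transitive (R is closed under composition), so the schema is valid here.
(B) R is transitive (R is closed under composition), so the schema is valid here.
(C) R is transitive (R is closed under composition), so the schema is valid here.
(D) R is transitive (R is closed under composition), so the schema is valid here.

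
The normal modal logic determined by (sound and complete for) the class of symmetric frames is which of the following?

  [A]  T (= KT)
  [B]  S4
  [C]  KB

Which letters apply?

(A) T (= KT) is determined by the class of reflexive frames.
(B) S4 is determined by the class of reflexive and transitive frames.
(C) KB is determined by exactly this class.

C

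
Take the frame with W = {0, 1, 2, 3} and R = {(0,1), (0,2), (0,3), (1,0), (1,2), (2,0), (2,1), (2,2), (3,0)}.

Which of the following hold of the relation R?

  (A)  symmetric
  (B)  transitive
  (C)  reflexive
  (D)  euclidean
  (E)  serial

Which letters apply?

A, E

(A) symmetric: every R-edge is matched by its reverse.
(B) not transitive: 0 R 1 and 1 R 0 but not 0 R 0.
(C) not reflexive: not 0 R 0.
(D) not euclidean: 0 R 1 and 0 R 3 but not 1 R 3.
(E) serial: every world has an R-successor.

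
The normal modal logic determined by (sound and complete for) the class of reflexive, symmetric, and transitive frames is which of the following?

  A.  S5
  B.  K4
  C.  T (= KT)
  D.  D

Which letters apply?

(A) S5 is determined by exactly this class.
(B) K4 is determined by the class of transitive frames.
(C) T (= KT) is determined by the class of reflexive frames.
(D) D is determined by the class of serial frames.

A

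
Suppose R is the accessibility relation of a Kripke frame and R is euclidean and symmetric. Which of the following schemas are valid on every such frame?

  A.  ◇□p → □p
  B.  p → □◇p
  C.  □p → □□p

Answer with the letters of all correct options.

A, B, C

A symmetric euclidean relation is transitive (uRv and vRw give vRu by symmetry, then uRw by the euclidean condition, applied at v).
(A) ◇□p → □p is the dual of axiom 5, which corresponds to the euclidean property. Every such R is euclidean — valid.
(B) axiom B: valid iff R is symmetric. Every such R is symmetric — valid.
(C) □p → □□p (axiom 4) characterises the transitive frames. Every such R is transitive — valid.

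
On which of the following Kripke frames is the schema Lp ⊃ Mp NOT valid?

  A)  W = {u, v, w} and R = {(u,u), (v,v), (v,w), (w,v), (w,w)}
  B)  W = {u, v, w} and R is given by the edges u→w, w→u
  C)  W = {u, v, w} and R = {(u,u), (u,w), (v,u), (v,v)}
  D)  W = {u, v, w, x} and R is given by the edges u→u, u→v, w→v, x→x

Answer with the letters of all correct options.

B, C, D

The schema Lp ⊃ Mp is axiom D; it is valid on a frame iff R is serial.
(A) R is serial (every world has an R-successor), so the schema is valid here.
(B) R is not serial (v has no R-successor), so the schema fails here.
(C) R is not serial (w has no R-successor), so the schema fails here.
(D) R is not serial (v has no R-successor), so the schema fails here.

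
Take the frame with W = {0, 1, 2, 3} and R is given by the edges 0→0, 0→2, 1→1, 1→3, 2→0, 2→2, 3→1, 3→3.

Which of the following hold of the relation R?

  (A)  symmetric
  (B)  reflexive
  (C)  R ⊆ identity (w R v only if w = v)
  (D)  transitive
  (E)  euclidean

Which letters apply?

(A) symmetric: every R-edge is matched by its reverse.
(B) reflexive: each world relates to itself.
(C) not ⊆ identity: 0 R 2 with 0 ≠ 2.
(D) transitive: R is closed under composition.
(E) euclidean: any two R-successors of the same world are R-related.

A, B, D, E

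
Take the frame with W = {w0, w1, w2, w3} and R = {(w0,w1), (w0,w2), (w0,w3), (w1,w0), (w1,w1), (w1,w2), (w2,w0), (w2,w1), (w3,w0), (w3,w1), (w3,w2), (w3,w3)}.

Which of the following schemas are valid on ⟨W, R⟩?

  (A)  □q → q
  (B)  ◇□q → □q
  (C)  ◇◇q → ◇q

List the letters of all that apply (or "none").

R is not reflexive: not w0 R w0.
R is not transitive: w0 R w1 and w1 R w0 but not w0 R w0.
R is not euclidean: w0 R w1 and w0 R w3 but not w1 R w3.
(A) □q → q is axiom T, which corresponds to reflexivity. R is not reflexive — not valid.
(B) the dual of axiom 5: valid iff R is euclidean. R is not euclidean — not valid.
(C) ◇◇q → ◇q is the dual of axiom 4; it is valid on a frame exactly when R is transitive. R is not transitive, so not valid.

none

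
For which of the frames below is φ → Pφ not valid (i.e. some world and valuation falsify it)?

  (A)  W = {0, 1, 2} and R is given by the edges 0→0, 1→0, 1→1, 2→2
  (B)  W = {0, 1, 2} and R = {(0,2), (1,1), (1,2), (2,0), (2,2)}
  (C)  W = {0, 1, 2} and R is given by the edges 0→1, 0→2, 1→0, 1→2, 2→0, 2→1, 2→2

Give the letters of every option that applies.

B, C

The schema φ → Pφ is the dual of axiom T; it is valid on a frame iff R is reflexive.
(A) R is reflexive (each world relates to itself), so the schema is valid here.
(B) R is not reflexive (not 0 R 0), so the schema fails here.
(C) R is not reflexive (not 0 R 0), so the schema fails here.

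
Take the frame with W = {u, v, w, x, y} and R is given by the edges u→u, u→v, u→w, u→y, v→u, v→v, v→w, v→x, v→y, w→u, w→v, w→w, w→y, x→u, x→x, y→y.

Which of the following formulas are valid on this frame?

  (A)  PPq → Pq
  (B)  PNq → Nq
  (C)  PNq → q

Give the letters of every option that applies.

R is not symmetric: u R y but not y R u.
R is not transitive: u R v and v R x but not u R x.
R is not euclidean: u R y and u R u but not y R u.
(A) PPq → Pq is the dual of axiom 4, which corresponds to transitivity. R is not transitive — not valid.
(B) PNq → Nq is the dual of axiom 5, which corresponds to the euclidean property. R is not euclidean — not valid.
(C) PNq → q (the dual of axiom B) characterises the symmetric frames. R is not symmetric — not valid.

none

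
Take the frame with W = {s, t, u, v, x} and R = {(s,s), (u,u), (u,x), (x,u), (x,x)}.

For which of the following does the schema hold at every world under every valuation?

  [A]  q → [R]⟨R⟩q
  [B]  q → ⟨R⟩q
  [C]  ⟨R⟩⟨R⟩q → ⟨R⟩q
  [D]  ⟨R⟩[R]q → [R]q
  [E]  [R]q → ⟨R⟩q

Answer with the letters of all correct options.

R is not reflexive: not t R t.
R is symmetric: every R-edge is matched by its reverse.
R is transitive: R is closed under composition.
R is euclidean: any two R-successors of the same world are R-related.
R is not serial: t has no R-successor.
(A) q → [R]⟨R⟩q (axiom B) characterises the symmetric frames. R is symmetric — valid.
(B) q → ⟨R⟩q is the dual of axiom T, which corresponds to reflexivity. R is not reflexive — not valid.
(C) ⟨R⟩⟨R⟩q → ⟨R⟩q is the dual of axiom 4; it is valid on a frame exactly when R is transitive. R is transitive, so valid.
(D) ⟨R⟩[R]q → [R]q is the dual of axiom 5; it is valid on a frame exactly when R is euclidean. R is euclidean, so valid.
(E) axiom D: valid iff R is serial. R is not serial — not valid.

A, C, D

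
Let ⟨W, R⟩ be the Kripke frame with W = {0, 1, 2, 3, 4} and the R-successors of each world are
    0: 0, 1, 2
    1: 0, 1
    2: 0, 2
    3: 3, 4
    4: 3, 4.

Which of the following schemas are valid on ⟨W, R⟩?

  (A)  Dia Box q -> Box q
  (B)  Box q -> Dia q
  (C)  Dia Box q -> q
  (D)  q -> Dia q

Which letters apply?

R is reflexive: each world relates to itself.
R is symmetric: every R-edge is matched by its reverse.
R is not euclidean: 0 R 1 and 0 R 2 but not 1 R 2.
R is serial: every world has an R-successor.
(A) Dia Box q -> Box q (the dual of axiom 5) characterises the euclidean frames. R is not euclidean — not valid.
(B) Box q -> Dia q is axiom D, which corresponds to seriality. R is serial — valid.
(C) Dia Box q -> q is the dual of axiom B; it is valid on a frame exactly when R is symmetric. R is symmetric, so valid.
(D) q -> Dia q is the dual of axiom T; it is valid on a frame exactly when R is reflexive. R is reflexive, so valid.

B, C, D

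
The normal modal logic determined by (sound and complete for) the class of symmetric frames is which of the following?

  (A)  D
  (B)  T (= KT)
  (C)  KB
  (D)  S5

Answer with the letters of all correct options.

C

(A) D is determined by the class of serial frames.
(B) T (= KT) is determined by the class of reflexive frames.
(C) KB is determined by exactly this class.
(D) S5 is determined by the class of reflexive, symmetric, and transitive frames.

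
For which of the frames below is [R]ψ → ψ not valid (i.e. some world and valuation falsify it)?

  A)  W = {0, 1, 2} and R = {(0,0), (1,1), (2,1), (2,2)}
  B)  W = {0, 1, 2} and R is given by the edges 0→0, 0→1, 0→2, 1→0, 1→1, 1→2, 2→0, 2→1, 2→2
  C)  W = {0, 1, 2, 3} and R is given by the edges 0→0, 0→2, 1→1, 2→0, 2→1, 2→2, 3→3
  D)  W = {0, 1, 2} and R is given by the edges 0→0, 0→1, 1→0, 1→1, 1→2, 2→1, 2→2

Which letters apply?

The schema [R]ψ → ψ is axiom T; it is valid on a frame iff R is reflexive.
(A) R is reflexive (each world relates to itself), so the schema is valid here.
(B) R is reflexive (each world relates to itself), so the schema is valid here.
(C) R is reflexive (each world relates to itself), so the schema is valid here.
(D) R is reflexive (each world relates to itself), so the schema is valid here.

none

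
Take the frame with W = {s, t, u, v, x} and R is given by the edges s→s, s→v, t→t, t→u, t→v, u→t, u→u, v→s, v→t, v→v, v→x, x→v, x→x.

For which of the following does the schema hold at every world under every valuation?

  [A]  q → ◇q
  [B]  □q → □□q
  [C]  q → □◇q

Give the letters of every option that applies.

A, C

R is reflexive: each world relates to itself.
R is symmetric: every R-edge is matched by its reverse.
R is not transitive: s R v and v R t but not s R t.
(A) q → ◇q (the dual of axiom T) characterises the reflexive frames. R is reflexive — valid.
(B) □q → □□q is axiom 4; it is valid on a frame exactly when R is transitive. R is not transitive, so not valid.
(C) axiom B: valid iff R is symmetric. R is symmetric — valid.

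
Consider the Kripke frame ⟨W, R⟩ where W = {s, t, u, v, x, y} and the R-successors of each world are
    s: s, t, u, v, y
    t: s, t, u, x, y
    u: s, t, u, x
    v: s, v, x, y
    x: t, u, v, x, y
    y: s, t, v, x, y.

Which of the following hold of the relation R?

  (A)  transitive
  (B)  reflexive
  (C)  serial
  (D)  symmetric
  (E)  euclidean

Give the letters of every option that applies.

(A) not transitive: s R t and t R x but not s R x.
(B) reflexive: each world relates to itself.
(C) serial: every world has an R-successor.
(D) symmetric: every R-edge is matched by its reverse.
(E) not euclidean: s R t and s R v but not t R v.

B, C, D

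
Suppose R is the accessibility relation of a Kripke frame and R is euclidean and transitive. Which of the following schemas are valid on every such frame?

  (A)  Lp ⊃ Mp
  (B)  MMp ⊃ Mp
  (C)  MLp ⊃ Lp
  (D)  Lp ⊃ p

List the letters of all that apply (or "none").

(A) Lp ⊃ Mp is axiom D, which corresponds to seriality. Such an R need not be serial — not valid.
(B) MMp ⊃ Mp (the dual of axiom 4) characterises the transitive frames. Every such R is transitive — valid.
(C) MLp ⊃ Lp (the dual of axiom 5) characterises the euclidean frames. Every such R is euclidean — valid.
(D) Lp ⊃ p (axiom T) characterises the reflexive frames. Such an R need not be reflexive — not valid.

B, C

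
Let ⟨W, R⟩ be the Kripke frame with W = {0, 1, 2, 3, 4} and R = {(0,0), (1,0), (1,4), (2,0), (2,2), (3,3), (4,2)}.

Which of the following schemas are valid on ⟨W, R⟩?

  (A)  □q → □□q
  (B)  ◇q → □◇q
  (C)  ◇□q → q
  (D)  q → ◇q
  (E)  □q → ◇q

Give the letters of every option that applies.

R is not reflexive: not 1 R 1.
R is not symmetric: 1 R 0 but not 0 R 1.
R is not transitive: 1 R 4 and 4 R 2 but not 1 R 2.
R is not euclidean: 1 R 0 and 1 R 4 but not 0 R 4.
R is serial: every world has an R-successor.
(A) □q → □□q (axiom 4) characterises the transitive frames. R is not transitive — not valid.
(B) ◇q → □◇q is axiom 5, which corresponds to the euclidean property. R is not euclidean — not valid.
(C) the dual of axiom B: valid iff R is symmetric. R is not symmetric — not valid.
(D) q → ◇q is the dual of axiom T; it is valid on a frame exactly when R is reflexive. R is not reflexive, so not valid.
(E) axiom D: valid iff R is serial. R is serial — valid.

E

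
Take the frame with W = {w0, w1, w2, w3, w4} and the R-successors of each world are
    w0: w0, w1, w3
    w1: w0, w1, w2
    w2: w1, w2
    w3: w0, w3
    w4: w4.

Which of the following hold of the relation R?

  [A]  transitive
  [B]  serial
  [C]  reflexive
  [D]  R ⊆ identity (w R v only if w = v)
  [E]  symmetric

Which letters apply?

B, C, E

(A) not transitive: w0 R w1 and w1 R w2 but not w0 R w2.
(B) serial: every world has an R-successor.
(C) reflexive: each world relates to itself.
(D) not ⊆ identity: w0 R w1 with w0 ≠ w1.
(E) symmetric: every R-edge is matched by its reverse.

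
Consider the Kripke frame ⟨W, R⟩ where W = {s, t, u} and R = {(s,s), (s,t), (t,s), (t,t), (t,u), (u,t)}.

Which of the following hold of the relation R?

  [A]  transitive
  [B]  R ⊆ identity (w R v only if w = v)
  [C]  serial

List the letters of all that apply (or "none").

(A) not transitive: s R t and t R u but not s R u.
(B) not ⊆ identity: s R t with s ≠ t.
(C) serial: every world has an R-successor.

C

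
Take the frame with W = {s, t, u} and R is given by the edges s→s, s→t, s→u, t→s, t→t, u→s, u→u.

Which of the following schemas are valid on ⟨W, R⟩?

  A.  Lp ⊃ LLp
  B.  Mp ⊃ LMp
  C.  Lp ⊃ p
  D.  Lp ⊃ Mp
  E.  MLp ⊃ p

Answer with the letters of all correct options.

C, D, E

R is reflexive: each world relates to itself.
R is symmetric: every R-edge is matched by its reverse.
R is not transitive: t R s and s R u but not t R u.
R is not euclidean: s R t and s R u but not t R u.
R is serial: every world has an R-successor.
(A) axiom 4: valid iff R is transitive. R is not transitive — not valid.
(B) Mp ⊃ LMp is axiom 5, which corresponds to the euclidean property. R is not euclidean — not valid.
(C) Lp ⊃ p is axiom T; it is valid on a frame exactly when R is reflexive. R is reflexive, so valid.
(D) Lp ⊃ Mp (axiom D) characterises the serial frames. R is serial — valid.
(E) MLp ⊃ p (the dual of axiom B) characterises the symmetric frames. R is symmetric — valid.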